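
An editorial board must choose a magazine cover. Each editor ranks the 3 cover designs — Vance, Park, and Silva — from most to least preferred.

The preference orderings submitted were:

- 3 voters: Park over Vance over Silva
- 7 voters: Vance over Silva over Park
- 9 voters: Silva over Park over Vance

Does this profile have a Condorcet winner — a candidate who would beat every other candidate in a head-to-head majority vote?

Head-to-head results (19 voters total):
Vance vs Park: Park wins 12–7.
Vance vs Silva: Vance wins 10–9.
Park vs Silva: Silva wins 16–3.
No candidate beats all others: Vance beats Silva beats Park beats Vance, a majority cycle.

No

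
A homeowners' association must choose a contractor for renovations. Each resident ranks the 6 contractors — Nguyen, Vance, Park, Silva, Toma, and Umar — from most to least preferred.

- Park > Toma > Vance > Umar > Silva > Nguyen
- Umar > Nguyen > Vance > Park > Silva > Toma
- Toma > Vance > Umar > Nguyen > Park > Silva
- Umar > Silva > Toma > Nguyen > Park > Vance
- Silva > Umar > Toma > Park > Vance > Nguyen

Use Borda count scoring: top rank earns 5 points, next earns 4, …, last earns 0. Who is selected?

Borda scores:
  Nguyen: 0 + 4 + 2 + 2 + 0 = 8
  Vance: 3 + 3 + 4 + 0 + 1 = 11
  Park: 5 + 2 + 1 + 1 + 2 = 11
  Silva: 1 + 1 + 0 + 4 + 5 = 11
  Toma: 4 + 0 + 5 + 3 + 3 = 15
  Umar: 2 + 5 + 3 + 5 + 4 = 19
Umar has the highest total.

Umar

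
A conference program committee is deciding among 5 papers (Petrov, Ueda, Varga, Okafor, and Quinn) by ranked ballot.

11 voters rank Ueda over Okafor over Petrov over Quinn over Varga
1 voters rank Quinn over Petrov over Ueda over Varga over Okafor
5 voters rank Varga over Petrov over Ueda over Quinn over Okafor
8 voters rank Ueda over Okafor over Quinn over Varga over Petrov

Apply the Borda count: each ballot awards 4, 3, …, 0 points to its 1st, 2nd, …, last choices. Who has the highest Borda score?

Borda scores:
  Petrov: 11·2 + 3 + 5·3 + 8·0 = 40
  Ueda: 11·4 + 2 + 5·2 + 8·4 = 88
  Varga: 11·0 + 1 + 5·4 + 8·1 = 29
  Okafor: 11·3 + 0 + 5·0 + 8·3 = 57
  Quinn: 11·1 + 4 + 5·1 + 8·2 = 36
Ueda has the highest total.

Ueda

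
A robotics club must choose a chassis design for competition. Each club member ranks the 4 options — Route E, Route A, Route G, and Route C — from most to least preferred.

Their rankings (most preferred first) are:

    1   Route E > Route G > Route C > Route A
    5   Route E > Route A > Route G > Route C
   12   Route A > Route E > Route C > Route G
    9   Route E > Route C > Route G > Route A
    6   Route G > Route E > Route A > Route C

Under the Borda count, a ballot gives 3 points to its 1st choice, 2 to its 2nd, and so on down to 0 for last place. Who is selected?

Borda scores:
  Route E: 3 + 5·3 + 12·2 + 9·3 + 6·2 = 81
  Route A: 0 + 5·2 + 12·3 + 9·0 + 6·1 = 52
  Route G: 2 + 5·1 + 12·0 + 9·1 + 6·3 = 34
  Route C: 1 + 5·0 + 12·1 + 9·2 + 6·0 = 31
Route E has the highest total.

Route E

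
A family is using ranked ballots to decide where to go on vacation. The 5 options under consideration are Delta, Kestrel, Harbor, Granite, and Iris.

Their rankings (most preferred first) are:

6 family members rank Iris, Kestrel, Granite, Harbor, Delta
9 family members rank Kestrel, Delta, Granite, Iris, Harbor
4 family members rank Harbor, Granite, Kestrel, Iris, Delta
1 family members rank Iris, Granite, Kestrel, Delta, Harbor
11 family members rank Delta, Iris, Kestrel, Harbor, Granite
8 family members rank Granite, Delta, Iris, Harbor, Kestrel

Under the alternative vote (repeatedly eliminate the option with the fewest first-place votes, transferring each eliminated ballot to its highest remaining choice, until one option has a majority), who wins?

Kestrel

Round 1: Delta 11, Kestrel 9, Granite 8, Iris 7, Harbor 4. Harbor has the fewest and is eliminated.
Round 2: Granite 12, Delta 11, Kestrel 9, Iris 7. Iris has the fewest and is eliminated.
Round 3: Kestrel 15, Granite 13, Delta 11. Delta has the fewest and is eliminated.
Round 4: Kestrel 26, Granite 13. Kestrel has a majority.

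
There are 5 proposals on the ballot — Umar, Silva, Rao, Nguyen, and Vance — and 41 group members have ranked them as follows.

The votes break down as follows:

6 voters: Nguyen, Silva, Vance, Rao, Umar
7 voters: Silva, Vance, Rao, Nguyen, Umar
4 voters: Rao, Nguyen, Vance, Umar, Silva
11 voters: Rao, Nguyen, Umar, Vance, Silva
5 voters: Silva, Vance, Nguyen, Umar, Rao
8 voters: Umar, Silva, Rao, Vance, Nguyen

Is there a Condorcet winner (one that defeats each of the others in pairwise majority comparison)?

No

Head-to-head results (41 voters total):
Umar vs Silva: Umar wins 23–18.
Umar vs Rao: Rao wins 28–13.
Umar vs Nguyen: Nguyen wins 33–8.
Umar vs Vance: Vance wins 22–19.
Silva vs Rao: Silva wins 26–15.
Silva vs Nguyen: Nguyen wins 21–20.
Silva vs Vance: Silva wins 26–15.
Rao vs Nguyen: Rao wins 30–11.
Rao vs Vance: Rao wins 23–18.
Nguyen vs Vance: Nguyen wins 21–20.
No candidate beats all others: Umar beats Silva beats Rao beats Umar, a majority cycle.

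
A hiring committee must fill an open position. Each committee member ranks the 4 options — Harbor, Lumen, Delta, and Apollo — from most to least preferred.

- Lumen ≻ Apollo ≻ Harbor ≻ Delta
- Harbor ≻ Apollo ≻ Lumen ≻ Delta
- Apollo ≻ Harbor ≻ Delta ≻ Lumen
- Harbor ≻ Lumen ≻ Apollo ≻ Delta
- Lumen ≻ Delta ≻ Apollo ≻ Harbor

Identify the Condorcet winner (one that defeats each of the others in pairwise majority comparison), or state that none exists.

There is no Condorcet winner

Head-to-head results (5 voters total):
Harbor vs Lumen: Harbor wins 3–2.
Harbor vs Delta: Harbor wins 4–1.
Harbor vs Apollo: Apollo wins 3–2.
Lumen vs Delta: Lumen wins 4–1.
Lumen vs Apollo: Lumen wins 3–2.
Delta vs Apollo: Apollo wins 4–1.
No candidate beats all others: Harbor beats Lumen beats Apollo beats Harbor, a majority cycle.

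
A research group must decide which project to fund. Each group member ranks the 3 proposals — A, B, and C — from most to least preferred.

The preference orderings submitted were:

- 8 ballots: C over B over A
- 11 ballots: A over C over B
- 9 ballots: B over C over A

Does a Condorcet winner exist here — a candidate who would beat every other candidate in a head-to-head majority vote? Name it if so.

C

Head-to-head results (28 voters total):
A vs B: B wins 17–11.
A vs C: C wins 17–11.
B vs C: C wins 19–9.
C beats each rival — A (17–11), B (19–9) — so C is the Condorcet winner.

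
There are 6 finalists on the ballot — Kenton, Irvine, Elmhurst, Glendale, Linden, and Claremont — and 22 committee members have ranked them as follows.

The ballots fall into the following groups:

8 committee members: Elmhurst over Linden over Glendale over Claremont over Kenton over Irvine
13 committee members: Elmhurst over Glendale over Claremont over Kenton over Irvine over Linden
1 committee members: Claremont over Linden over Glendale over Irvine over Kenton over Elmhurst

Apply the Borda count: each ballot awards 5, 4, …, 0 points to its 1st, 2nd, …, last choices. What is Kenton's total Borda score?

Borda scores:
  Kenton: 8·1 + 13·2 + 1 = 35
  Irvine: 8·0 + 13·1 + 2 = 15
  Elmhurst: 8·5 + 13·5 + 0 = 105
  Glendale: 8·3 + 13·4 + 3 = 79
  Linden: 8·4 + 13·0 + 4 = 36
  Claremont: 8·2 + 13·3 + 5 = 60

35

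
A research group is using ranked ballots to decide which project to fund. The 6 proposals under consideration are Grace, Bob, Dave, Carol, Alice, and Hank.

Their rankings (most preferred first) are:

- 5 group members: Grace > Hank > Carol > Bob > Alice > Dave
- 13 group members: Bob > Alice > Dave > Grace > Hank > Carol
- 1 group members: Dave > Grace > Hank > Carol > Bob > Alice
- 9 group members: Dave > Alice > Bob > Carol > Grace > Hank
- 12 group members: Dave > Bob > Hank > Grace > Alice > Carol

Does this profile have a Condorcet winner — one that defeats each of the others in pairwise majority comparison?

Yes

Head-to-head results (40 voters total):
Grace vs Bob: Bob wins 34–6.
Grace vs Dave: Dave wins 35–5.
Grace vs Carol: Grace wins 31–9.
Grace vs Alice: Alice wins 22–18.
Grace vs Hank: Grace wins 28–12.
Bob vs Dave: Dave wins 22–18.
Bob vs Carol: Bob wins 34–6.
Bob vs Alice: Bob wins 31–9.
Bob vs Hank: Bob wins 34–6.
Dave vs Carol: Dave wins 35–5.
Dave vs Alice: Dave wins 22–18.
Dave vs Hank: Dave wins 35–5.
Carol vs Alice: Alice wins 34–6.
Carol vs Hank: Hank wins 31–9.
Alice vs Hank: Alice wins 22–18.
Dave beats each rival — Grace (35–5), Bob (22–18), Carol (35–5), Alice (22–18), Hank (35–5) — so Dave is the Condorcet winner.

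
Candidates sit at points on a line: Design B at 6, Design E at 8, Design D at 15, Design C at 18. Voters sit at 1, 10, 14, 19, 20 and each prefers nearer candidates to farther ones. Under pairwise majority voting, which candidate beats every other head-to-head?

With single-peaked preferences on a line, the Condorcet winner is the candidate closest to the median voter.
The median voter (position 14) is closest to Design D at 15.
Check: Design D vs Design B — voters closer to Design D: 3 of 5.

Design D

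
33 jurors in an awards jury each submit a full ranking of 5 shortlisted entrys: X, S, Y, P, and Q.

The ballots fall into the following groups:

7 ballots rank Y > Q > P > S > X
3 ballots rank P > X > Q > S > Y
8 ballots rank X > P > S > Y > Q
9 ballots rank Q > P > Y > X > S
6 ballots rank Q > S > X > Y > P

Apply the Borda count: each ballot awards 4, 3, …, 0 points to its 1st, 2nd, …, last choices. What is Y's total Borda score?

60

Borda scores:
  X: 7·0 + 3·3 + 8·4 + 9·1 + 6·2 = 62
  S: 7·1 + 3·1 + 8·2 + 9·0 + 6·3 = 44
  Y: 7·4 + 3·0 + 8·1 + 9·2 + 6·1 = 60
  P: 7·2 + 3·4 + 8·3 + 9·3 + 6·0 = 77
  Q: 7·3 + 3·2 + 8·0 + 9·4 + 6·4 = 87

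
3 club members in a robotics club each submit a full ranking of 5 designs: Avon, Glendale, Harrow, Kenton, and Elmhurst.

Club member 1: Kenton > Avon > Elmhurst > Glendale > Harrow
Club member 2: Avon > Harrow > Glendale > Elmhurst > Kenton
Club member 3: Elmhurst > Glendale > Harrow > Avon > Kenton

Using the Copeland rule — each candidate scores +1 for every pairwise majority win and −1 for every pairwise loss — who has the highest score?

Pairwise results:
  Avon vs Glendale: Avon wins 2–1.
  Avon vs Harrow: Avon wins 2–1.
  Avon vs Kenton: Avon wins 2–1.
  Avon vs Elmhurst: Avon wins 2–1.
  Glendale vs Harrow: Glendale wins 2–1.
  Glendale vs Kenton: Glendale wins 2–1.
  Glendale vs Elmhurst: Elmhurst wins 2–1.
  Harrow vs Kenton: Harrow wins 2–1.
  Harrow vs Elmhurst: Elmhurst wins 2–1.
  Kenton vs Elmhurst: Elmhurst wins 2–1.
Copeland scores (wins − losses):
  Avon: 4 − 0 = 4
  Glendale: 2 − 2 = 0
  Harrow: 1 − 3 = -2
  Kenton: 0 − 4 = -4
  Elmhurst: 3 − 1 = 2
Avon has the best Copeland score.

Avon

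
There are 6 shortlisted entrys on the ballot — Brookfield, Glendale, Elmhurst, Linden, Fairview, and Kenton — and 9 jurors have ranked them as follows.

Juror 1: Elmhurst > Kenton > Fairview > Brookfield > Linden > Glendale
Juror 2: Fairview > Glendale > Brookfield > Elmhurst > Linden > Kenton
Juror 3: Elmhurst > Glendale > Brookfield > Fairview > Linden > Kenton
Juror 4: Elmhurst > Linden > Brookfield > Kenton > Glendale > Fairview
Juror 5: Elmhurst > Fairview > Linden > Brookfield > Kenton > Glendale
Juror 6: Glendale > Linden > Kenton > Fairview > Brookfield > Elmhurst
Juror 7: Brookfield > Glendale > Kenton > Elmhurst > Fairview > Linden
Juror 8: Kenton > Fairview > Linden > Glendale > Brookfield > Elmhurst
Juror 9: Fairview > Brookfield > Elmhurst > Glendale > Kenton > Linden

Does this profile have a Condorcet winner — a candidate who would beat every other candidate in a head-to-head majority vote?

Head-to-head results (9 voters total):
Brookfield vs Glendale: Brookfield wins 5–4.
Brookfield vs Elmhurst: Brookfield wins 5–4.
Brookfield vs Linden: Brookfield wins 5–4.
Brookfield vs Fairview: Fairview wins 6–3.
Brookfield vs Kenton: Brookfield wins 6–3.
Glendale vs Elmhurst: Elmhurst wins 5–4.
Glendale vs Linden: Glendale wins 5–4.
Glendale vs Fairview: Fairview wins 5–4.
Glendale vs Kenton: Glendale wins 5–4.
Elmhurst vs Linden: Elmhurst wins 7–2.
Elmhurst vs Fairview: Elmhurst wins 5–4.
Elmhurst vs Kenton: Elmhurst wins 6–3.
Linden vs Fairview: Fairview wins 7–2.
Linden vs Kenton: Linden wins 5–4.
Fairview vs Kenton: Kenton wins 5–4.
No candidate beats all others: Brookfield beats Elmhurst beats Fairview beats Brookfield, a majority cycle.

No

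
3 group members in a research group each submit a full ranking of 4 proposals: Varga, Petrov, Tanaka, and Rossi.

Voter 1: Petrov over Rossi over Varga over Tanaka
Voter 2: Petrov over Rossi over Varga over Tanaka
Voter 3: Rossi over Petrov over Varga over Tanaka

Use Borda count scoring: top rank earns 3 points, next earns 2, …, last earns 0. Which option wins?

Borda scores:
  Varga: 1 + 1 + 1 = 3
  Petrov: 3 + 3 + 2 = 8
  Tanaka: 0 + 0 + 0 = 0
  Rossi: 2 + 2 + 3 = 7
Petrov has the highest total.

Petrov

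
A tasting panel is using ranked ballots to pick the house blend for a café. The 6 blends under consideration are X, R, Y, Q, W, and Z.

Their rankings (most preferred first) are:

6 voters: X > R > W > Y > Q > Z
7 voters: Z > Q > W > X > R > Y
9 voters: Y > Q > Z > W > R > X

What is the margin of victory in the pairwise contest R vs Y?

4

Ballots ranking R above Y: 6+7 = 13.
Ballots ranking Y above R: 9.
R wins 13–9, a margin of 4.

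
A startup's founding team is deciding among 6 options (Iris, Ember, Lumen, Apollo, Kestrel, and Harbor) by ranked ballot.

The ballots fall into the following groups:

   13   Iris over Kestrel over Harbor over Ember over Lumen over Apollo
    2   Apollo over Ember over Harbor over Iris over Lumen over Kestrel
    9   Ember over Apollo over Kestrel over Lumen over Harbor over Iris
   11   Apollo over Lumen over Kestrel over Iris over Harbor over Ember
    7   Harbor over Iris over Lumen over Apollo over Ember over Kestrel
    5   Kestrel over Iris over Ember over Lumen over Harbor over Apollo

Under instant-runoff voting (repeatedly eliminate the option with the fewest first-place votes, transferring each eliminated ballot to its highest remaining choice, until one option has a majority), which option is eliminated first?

Round 1: Iris 13, Apollo 13, Ember 9, Harbor 7, Kestrel 5, Lumen 0. Lumen has the fewest and is eliminated.
Round 2: Iris 13, Apollo 13, Ember 9, Harbor 7, Kestrel 5. Kestrel has the fewest and is eliminated.
Round 3: Iris 18, Apollo 13, Ember 9, Harbor 7. Harbor has the fewest and is eliminated.
Round 4: Iris 25, Apollo 13, Ember 9. Iris has a majority.

Lumen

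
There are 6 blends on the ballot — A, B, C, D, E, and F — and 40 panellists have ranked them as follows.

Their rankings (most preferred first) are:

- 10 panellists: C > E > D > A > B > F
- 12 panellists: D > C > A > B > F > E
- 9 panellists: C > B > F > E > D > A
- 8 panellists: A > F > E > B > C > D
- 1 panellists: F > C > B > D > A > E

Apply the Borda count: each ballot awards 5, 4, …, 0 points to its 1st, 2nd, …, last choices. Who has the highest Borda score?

C

Borda scores:
  A: 10·2 + 12·3 + 9·0 + 8·5 + 1 = 97
  B: 10·1 + 12·2 + 9·4 + 8·2 + 3 = 89
  C: 10·5 + 12·4 + 9·5 + 8·1 + 4 = 155
  D: 10·3 + 12·5 + 9·1 + 8·0 + 2 = 101
  E: 10·4 + 12·0 + 9·2 + 8·3 + 0 = 82
  F: 10·0 + 12·1 + 9·3 + 8·4 + 5 = 76
C has the highest total.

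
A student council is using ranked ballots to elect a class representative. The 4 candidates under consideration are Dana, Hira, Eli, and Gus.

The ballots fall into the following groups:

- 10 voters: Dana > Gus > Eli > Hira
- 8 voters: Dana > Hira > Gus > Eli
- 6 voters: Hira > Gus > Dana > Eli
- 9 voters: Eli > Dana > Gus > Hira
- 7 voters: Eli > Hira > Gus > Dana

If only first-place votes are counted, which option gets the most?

First-place vote totals:
  Dana: 18
  Hira: 6
  Eli: 16
  Gus: 0
Dana has the most first-place votes.

Dana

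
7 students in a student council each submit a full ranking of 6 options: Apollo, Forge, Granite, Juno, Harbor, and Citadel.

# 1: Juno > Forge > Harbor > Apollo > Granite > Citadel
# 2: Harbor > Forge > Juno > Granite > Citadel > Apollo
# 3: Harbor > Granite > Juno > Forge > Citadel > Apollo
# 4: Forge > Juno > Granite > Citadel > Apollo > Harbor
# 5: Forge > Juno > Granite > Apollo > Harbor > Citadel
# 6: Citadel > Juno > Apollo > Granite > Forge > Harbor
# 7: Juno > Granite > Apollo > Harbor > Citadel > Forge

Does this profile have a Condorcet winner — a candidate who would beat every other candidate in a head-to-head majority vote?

Yes

Head-to-head results (7 voters total):
Apollo vs Forge: Forge wins 5–2.
Apollo vs Granite: Granite wins 5–2.
Apollo vs Juno: Juno wins 7–0.
Apollo vs Harbor: Apollo wins 4–3.
Apollo vs Citadel: Citadel wins 4–3.
Forge vs Granite: Forge wins 4–3.
Forge vs Juno: Juno wins 4–3.
Forge vs Harbor: Forge wins 4–3.
Forge vs Citadel: Forge wins 5–2.
Granite vs Juno: Juno wins 6–1.
Granite vs Harbor: Granite wins 4–3.
Granite vs Citadel: Granite wins 6–1.
Juno vs Harbor: Juno wins 5–2.
Juno vs Citadel: Juno wins 6–1.
Harbor vs Citadel: Harbor wins 5–2.
Juno beats each rival — Apollo (7–0), Forge (4–3), Granite (6–1), Harbor (5–2), Citadel (6–1) — so Juno is the Condorcet winner.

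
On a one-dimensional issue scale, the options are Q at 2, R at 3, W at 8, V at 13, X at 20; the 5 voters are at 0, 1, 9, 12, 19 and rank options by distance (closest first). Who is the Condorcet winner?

W

With single-peaked preferences on a line, the Condorcet winner is the candidate closest to the median voter.
The median voter (position 9) is closest to W at 8.
Check: W vs Q — voters closer to W: 3 of 5.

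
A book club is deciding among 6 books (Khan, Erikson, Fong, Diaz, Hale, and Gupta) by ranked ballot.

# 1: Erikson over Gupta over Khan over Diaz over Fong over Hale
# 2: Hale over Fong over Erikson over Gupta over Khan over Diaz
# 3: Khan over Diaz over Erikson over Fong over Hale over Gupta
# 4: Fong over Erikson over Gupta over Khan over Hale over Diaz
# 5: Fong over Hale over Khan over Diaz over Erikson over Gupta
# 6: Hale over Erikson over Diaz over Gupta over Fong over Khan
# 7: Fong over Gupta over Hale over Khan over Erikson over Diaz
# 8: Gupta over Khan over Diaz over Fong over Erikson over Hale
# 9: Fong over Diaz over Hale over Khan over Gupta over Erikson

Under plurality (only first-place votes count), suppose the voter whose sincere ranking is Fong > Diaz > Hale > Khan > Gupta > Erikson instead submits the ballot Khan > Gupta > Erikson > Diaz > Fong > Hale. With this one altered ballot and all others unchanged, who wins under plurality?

Fong

First-place totals with the altered ballot: Khan 2, Erikson 1, Fong 3, Diaz 0, Hale 2, Gupta 1.
The winner is unchanged: still Fong.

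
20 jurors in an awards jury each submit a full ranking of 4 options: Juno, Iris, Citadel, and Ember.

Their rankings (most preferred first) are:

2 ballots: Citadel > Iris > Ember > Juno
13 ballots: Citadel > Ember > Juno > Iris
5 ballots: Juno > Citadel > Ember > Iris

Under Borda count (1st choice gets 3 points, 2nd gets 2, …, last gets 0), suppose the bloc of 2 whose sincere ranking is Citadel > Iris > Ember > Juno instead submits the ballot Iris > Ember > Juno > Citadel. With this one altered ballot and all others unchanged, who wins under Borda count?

Borda totals with the altered ballot: Juno 30, Iris 6, Citadel 49, Ember 35.
The winner is unchanged: still Citadel.

Citadel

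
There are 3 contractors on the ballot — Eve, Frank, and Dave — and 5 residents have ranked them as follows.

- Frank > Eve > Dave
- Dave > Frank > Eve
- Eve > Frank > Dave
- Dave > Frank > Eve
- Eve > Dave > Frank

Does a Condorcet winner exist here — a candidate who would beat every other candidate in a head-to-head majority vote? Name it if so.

Head-to-head results (5 voters total):
Eve vs Frank: Frank wins 3–2.
Eve vs Dave: Eve wins 3–2.
Frank vs Dave: Dave wins 3–2.
No candidate beats all others: Eve beats Dave beats Frank beats Eve, a majority cycle.

None — there is no Condorcet winner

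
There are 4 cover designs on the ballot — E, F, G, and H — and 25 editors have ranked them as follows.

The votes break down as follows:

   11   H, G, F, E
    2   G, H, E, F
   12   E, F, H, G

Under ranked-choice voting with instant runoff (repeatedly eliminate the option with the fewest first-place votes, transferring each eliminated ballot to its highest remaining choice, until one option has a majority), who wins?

H

Round 1: E 12, H 11, G 2, F 0. F has the fewest and is eliminated.
Round 2: E 12, H 11, G 2. G has the fewest and is eliminated.
Round 3: H 13, E 12. H has a majority.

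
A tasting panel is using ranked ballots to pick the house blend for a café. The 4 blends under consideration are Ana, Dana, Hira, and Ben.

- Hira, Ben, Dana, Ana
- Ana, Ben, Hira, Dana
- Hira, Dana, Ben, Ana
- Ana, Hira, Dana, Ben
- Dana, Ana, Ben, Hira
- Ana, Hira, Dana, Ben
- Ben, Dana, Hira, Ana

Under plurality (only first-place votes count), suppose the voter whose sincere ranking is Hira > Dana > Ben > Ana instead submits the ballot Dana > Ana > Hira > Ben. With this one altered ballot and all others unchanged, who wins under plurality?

First-place totals with the altered ballot: Ana 3, Dana 2, Hira 1, Ben 1.
The winner is unchanged: still Ana.

Ana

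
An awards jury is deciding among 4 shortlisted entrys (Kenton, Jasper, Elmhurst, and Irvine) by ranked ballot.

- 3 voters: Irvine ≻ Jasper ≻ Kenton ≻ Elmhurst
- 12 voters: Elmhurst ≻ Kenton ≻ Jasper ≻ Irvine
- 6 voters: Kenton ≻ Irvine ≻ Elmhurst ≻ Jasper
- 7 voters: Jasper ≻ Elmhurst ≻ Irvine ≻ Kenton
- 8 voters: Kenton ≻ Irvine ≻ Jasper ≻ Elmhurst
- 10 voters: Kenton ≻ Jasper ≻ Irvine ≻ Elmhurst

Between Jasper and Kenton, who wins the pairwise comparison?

Kenton

Ballots ranking Jasper above Kenton: 3+7 = 10.
Ballots ranking Kenton above Jasper: 12+6+8+10 = 36.
Kenton wins the head-to-head, 36–10.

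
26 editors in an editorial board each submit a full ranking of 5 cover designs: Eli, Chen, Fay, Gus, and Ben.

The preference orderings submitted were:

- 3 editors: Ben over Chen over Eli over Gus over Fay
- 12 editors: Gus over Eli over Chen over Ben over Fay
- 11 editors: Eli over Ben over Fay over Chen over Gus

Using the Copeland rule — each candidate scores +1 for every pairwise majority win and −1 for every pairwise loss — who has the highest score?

Pairwise results:
  Eli vs Chen: Eli wins 23–3.
  Eli vs Fay: Eli wins 26–0.
  Eli vs Gus: Eli wins 14–12.
  Eli vs Ben: Eli wins 23–3.
  Chen vs Fay: Chen wins 15–11.
  Chen vs Gus: Chen wins 14–12.
  Chen vs Ben: Ben wins 14–12.
  Fay vs Gus: Gus wins 15–11.
  Fay vs Ben: Ben wins 26–0.
  Gus vs Ben: Ben wins 14–12.
Copeland scores (wins − losses):
  Eli: 4 − 0 = 4
  Chen: 2 − 2 = 0
  Fay: 0 − 4 = -4
  Gus: 1 − 3 = -2
  Ben: 3 − 1 = 2
Eli has the best Copeland score.

Eli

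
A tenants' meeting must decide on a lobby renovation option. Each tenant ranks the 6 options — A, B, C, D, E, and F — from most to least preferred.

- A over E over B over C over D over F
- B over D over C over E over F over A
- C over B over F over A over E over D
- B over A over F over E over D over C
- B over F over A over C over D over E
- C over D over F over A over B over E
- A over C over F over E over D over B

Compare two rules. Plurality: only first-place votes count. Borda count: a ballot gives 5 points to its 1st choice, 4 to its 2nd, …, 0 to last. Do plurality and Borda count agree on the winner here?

Yes

Plurality first-place counts: A 2, B 3, C 2, D 0, E 0, F 0 → B.
Borda totals: A 21, B 23, C 21, D 12, E 11, F 17 → B.
The two rules agree on B.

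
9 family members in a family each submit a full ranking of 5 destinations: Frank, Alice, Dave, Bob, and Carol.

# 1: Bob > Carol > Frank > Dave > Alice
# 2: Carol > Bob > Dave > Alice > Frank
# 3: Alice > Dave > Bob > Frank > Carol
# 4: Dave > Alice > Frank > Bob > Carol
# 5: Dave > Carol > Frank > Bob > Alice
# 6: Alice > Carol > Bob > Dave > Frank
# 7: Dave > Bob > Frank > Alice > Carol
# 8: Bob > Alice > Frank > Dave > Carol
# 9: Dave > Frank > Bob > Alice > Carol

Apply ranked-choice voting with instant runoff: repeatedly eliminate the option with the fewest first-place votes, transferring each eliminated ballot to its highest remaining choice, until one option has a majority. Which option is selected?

Round 1: Dave 4, Alice 2, Bob 2, Carol 1, Frank 0. Frank has the fewest and is eliminated.
Round 2: Dave 4, Alice 2, Bob 2, Carol 1. Carol has the fewest and is eliminated.
Round 3: Dave 4, Bob 3, Alice 2. Alice has the fewest and is eliminated.
Round 4: Dave 5, Bob 4. Dave has a majority.

Dave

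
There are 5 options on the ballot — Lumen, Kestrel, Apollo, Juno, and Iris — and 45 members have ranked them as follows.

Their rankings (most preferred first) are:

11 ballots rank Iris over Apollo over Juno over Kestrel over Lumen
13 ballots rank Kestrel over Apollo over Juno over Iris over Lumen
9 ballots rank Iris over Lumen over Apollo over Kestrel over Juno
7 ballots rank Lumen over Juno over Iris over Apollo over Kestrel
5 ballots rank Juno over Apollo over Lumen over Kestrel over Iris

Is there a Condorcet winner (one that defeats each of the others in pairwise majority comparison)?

No

Head-to-head results (45 voters total):
Lumen vs Kestrel: Kestrel wins 24–21.
Lumen vs Apollo: Apollo wins 29–16.
Lumen vs Juno: Juno wins 29–16.
Lumen vs Iris: Iris wins 33–12.
Kestrel vs Apollo: Apollo wins 32–13.
Kestrel vs Juno: Juno wins 23–22.
Kestrel vs Iris: Iris wins 27–18.
Apollo vs Juno: Apollo wins 33–12.
Apollo vs Iris: Iris wins 27–18.
Juno vs Iris: Juno wins 25–20.
No candidate beats all others: Apollo beats Juno beats Iris beats Apollo, a majority cycle.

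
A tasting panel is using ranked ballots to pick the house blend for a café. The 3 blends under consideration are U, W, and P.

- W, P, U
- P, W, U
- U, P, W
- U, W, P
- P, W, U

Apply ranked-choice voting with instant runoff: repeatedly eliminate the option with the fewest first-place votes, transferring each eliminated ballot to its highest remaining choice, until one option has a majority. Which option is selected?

P

Round 1: U 2, P 2, W 1. W has the fewest and is eliminated.
Round 2: P 3, U 2. P has a majority.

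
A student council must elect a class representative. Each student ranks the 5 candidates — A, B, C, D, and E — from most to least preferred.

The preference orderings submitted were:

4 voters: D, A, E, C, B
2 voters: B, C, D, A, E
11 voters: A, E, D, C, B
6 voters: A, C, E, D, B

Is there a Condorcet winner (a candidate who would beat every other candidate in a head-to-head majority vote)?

Head-to-head results (23 voters total):
A vs B: A wins 21–2.
A vs C: A wins 21–2.
A vs D: A wins 17–6.
A vs E: A wins 23–0.
B vs C: C wins 21–2.
B vs D: D wins 21–2.
B vs E: E wins 21–2.
C vs D: D wins 15–8.
C vs E: E wins 15–8.
D vs E: E wins 17–6.
A beats each rival — B (21–2), C (21–2), D (17–6), E (23–0) — so A is the Condorcet winner.

Yes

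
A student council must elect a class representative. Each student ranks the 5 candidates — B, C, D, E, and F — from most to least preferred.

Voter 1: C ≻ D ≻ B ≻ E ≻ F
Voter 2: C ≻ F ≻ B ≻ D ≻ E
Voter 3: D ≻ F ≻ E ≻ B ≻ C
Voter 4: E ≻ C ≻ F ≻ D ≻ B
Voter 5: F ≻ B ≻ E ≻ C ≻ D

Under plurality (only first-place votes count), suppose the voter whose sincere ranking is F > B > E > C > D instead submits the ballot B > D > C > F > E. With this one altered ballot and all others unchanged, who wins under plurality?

C

First-place totals with the altered ballot: B 1, C 2, D 1, E 1, F 0.
The winner is unchanged: still C.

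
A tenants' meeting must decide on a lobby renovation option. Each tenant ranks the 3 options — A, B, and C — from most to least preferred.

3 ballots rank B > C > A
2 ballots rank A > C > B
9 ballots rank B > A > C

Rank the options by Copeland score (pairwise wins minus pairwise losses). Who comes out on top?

Pairwise results:
  A vs B: B wins 12–2.
  A vs C: A wins 11–3.
  B vs C: B wins 12–2.
Copeland scores (wins − losses):
  A: 1 − 1 = 0
  B: 2 − 0 = 2
  C: 0 − 2 = -2
B has the best Copeland score.

B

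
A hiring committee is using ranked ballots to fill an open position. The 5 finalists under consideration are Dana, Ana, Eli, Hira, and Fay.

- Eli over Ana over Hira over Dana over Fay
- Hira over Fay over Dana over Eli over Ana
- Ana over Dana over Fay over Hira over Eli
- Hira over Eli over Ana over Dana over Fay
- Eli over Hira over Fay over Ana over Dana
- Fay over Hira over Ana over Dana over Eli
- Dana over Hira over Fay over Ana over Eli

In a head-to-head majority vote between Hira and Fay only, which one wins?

Hira

Ballots ranking Hira above Fay: 5.
Ballots ranking Fay above Hira: 2.
Hira wins the head-to-head, 5–2.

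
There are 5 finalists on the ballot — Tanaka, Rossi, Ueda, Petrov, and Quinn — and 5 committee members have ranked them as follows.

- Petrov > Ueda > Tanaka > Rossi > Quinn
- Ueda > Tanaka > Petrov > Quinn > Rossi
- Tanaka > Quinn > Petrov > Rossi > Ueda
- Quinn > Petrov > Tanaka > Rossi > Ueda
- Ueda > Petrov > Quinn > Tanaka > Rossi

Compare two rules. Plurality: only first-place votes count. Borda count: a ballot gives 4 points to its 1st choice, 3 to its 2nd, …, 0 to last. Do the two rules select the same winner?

Plurality first-place counts: Tanaka 1, Rossi 0, Ueda 2, Petrov 1, Quinn 1 → Ueda.
Borda totals: Tanaka 12, Rossi 3, Ueda 11, Petrov 14, Quinn 10 → Petrov.
The two rules disagree: plurality picks Ueda, Borda picks Petrov.

No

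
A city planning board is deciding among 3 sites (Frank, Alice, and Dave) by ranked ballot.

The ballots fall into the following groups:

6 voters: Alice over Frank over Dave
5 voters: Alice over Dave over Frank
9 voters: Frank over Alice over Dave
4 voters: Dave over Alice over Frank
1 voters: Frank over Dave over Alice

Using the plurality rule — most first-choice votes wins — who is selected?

First-place vote totals:
  Frank: 10
  Alice: 11
  Dave: 4
Alice has the most first-place votes.

Alice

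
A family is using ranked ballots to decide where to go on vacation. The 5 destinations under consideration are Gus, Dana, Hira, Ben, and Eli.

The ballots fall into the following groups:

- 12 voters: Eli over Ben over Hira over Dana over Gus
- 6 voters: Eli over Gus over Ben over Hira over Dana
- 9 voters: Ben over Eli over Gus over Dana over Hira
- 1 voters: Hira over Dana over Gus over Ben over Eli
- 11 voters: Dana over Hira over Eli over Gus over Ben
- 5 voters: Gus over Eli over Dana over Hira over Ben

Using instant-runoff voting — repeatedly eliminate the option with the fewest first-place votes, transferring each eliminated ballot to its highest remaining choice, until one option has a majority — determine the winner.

Eli

Round 1: Eli 18, Dana 11, Ben 9, Gus 5, Hira 1. Hira has the fewest and is eliminated.
Round 2: Eli 18, Dana 12, Ben 9, Gus 5. Gus has the fewest and is eliminated.
Round 3: Eli 23, Dana 12, Ben 9. Eli has a majority.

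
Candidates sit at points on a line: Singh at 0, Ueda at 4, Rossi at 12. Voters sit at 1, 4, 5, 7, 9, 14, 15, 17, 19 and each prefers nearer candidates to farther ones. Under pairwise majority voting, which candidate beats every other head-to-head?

Rossi

With single-peaked preferences on a line, the Condorcet winner is the candidate closest to the median voter.
The median voter (position 9) is closest to Rossi at 12.
Check: Rossi vs Ueda — voters closer to Rossi: 5 of 9.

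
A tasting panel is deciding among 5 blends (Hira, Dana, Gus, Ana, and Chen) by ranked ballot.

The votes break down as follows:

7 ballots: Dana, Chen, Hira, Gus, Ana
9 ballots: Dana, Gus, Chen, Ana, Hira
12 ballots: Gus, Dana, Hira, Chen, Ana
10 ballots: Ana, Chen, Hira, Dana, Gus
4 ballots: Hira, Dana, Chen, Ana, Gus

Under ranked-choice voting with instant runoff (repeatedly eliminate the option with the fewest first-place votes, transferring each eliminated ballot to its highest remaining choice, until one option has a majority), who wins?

Round 1: Dana 16, Gus 12, Ana 10, Hira 4, Chen 0. Chen has the fewest and is eliminated.
Round 2: Dana 16, Gus 12, Ana 10, Hira 4. Hira has the fewest and is eliminated.
Round 3: Dana 20, Gus 12, Ana 10. Ana has the fewest and is eliminated.
Round 4: Dana 30, Gus 12. Dana has a majority.

Dana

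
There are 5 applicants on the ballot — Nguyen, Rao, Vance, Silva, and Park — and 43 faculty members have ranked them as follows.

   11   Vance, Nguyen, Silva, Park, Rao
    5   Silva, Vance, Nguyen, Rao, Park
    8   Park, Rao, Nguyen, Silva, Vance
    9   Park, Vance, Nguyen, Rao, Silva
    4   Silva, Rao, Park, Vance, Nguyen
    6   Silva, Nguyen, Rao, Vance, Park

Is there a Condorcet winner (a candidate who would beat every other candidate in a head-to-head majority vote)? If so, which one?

There is no Condorcet winner

Head-to-head results (43 voters total):
Nguyen vs Rao: Nguyen wins 31–12.
Nguyen vs Vance: Vance wins 29–14.
Nguyen vs Silva: Nguyen wins 28–15.
Nguyen vs Park: Nguyen wins 22–21.
Rao vs Vance: Vance wins 25–18.
Rao vs Silva: Silva wins 26–17.
Rao vs Park: Park wins 28–15.
Vance vs Silva: Silva wins 23–20.
Vance vs Park: Vance wins 22–21.
Silva vs Park: Silva wins 26–17.
No candidate beats all others: Nguyen beats Silva beats Vance beats Nguyen, a majority cycle.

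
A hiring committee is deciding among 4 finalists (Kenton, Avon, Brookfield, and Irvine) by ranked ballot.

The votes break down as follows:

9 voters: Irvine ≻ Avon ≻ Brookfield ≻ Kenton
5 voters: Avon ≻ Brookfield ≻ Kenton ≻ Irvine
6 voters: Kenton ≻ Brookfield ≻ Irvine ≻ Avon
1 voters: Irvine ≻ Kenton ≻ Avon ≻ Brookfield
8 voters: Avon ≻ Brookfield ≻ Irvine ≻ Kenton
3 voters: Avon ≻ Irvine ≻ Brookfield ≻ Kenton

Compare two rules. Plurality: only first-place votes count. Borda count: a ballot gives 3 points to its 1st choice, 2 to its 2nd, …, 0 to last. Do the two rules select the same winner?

Plurality first-place counts: Kenton 6, Avon 16, Brookfield 0, Irvine 10 → Avon.
Borda totals: Kenton 25, Avon 67, Brookfield 50, Irvine 50 → Avon.
The two rules agree on Avon.

Yes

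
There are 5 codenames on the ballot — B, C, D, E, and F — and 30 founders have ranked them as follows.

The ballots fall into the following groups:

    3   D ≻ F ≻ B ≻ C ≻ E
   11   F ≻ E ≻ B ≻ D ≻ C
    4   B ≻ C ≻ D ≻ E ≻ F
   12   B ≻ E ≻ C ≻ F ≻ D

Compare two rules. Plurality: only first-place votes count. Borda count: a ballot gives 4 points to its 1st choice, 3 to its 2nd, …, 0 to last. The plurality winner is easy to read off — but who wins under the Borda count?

Plurality first-place counts: B 16, C 0, D 3, E 0, F 11 → B.
Borda totals: B 92, C 39, D 31, E 73, F 65 → B.

B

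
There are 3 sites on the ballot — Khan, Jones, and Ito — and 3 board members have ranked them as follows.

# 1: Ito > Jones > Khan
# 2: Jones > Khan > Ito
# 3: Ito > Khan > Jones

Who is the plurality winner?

First-place vote totals:
  Khan: 0
  Jones: 1
  Ito: 2
Ito has the most first-place votes.

Ito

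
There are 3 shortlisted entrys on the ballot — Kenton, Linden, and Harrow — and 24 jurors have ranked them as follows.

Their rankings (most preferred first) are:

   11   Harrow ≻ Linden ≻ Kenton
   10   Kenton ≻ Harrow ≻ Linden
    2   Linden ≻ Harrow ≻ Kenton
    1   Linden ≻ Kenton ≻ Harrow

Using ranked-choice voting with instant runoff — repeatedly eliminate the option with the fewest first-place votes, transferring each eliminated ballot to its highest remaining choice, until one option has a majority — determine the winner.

Harrow

Round 1: Harrow 11, Kenton 10, Linden 3. Linden has the fewest and is eliminated.
Round 2: Harrow 13, Kenton 11. Harrow has a majority.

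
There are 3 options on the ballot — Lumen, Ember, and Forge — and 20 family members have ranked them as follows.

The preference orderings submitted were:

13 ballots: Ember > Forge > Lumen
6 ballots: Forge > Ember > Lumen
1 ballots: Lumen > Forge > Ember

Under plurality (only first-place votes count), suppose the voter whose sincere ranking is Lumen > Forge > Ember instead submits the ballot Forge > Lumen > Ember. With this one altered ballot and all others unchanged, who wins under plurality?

Ember

First-place totals with the altered ballot: Lumen 0, Ember 13, Forge 7.
The winner is unchanged: still Ember.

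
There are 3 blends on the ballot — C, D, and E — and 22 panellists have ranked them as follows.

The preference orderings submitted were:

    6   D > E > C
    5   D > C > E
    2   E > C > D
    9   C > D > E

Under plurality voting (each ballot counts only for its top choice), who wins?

First-place vote totals:
  C: 9
  D: 11
  E: 2
D has the most first-place votes.

D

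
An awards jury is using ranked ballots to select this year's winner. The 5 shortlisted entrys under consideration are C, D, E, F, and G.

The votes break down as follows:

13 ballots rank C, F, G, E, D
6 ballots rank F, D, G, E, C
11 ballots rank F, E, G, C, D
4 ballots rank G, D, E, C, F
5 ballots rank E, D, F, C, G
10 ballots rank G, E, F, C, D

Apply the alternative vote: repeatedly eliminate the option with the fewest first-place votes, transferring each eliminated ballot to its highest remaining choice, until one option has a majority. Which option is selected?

F

Round 1: F 17, G 14, C 13, E 5, D 0. D has the fewest and is eliminated.
Round 2: F 17, G 14, C 13, E 5. E has the fewest and is eliminated.
Round 3: F 22, G 14, C 13. C has the fewest and is eliminated.
Round 4: F 35, G 14. F has a majority.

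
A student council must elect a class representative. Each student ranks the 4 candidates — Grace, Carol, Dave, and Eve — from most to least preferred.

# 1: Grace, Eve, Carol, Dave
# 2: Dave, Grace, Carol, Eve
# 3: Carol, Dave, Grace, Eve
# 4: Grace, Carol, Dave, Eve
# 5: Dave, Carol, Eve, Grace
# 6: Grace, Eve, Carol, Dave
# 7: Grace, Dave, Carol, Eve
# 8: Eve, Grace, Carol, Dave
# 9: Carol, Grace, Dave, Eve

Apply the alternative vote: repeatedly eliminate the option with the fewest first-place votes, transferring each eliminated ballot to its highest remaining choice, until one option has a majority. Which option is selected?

Round 1: Grace 4, Carol 2, Dave 2, Eve 1. Eve has the fewest and is eliminated.
Round 2: Grace 5, Carol 2, Dave 2. Grace has a majority.

Grace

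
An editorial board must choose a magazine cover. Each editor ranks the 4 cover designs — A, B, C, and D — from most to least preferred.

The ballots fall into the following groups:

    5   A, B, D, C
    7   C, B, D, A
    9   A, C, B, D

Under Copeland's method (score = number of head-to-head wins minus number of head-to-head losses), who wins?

A

Pairwise results:
  A vs B: A wins 14–7.
  A vs C: A wins 14–7.
  A vs D: A wins 14–7.
  B vs C: C wins 16–5.
  B vs D: B wins 21–0.
  C vs D: C wins 16–5.
Copeland scores (wins − losses):
  A: 3 − 0 = 3
  B: 1 − 2 = -1
  C: 2 − 1 = 1
  D: 0 − 3 = -3
A has the best Copeland score.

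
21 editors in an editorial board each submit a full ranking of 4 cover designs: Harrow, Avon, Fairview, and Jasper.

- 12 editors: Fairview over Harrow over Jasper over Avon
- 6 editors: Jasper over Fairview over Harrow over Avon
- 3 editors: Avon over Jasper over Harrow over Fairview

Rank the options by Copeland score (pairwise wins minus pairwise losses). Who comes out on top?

Fairview

Pairwise results:
  Harrow vs Avon: Harrow wins 18–3.
  Harrow vs Fairview: Fairview wins 18–3.
  Harrow vs Jasper: Harrow wins 12–9.
  Avon vs Fairview: Fairview wins 18–3.
  Avon vs Jasper: Jasper wins 18–3.
  Fairview vs Jasper: Fairview wins 12–9.
Copeland scores (wins − losses):
  Harrow: 2 − 1 = 1
  Avon: 0 − 3 = -3
  Fairview: 3 − 0 = 3
  Jasper: 1 − 2 = -1
Fairview has the best Copeland score.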